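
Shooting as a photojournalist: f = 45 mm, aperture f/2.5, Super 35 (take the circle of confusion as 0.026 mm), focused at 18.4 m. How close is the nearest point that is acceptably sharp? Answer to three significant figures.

11.6 m

Hyperfocal distance H = f²/(N·c) + f = 45²/(2.5 × 0.026) + 45 = 2025/0.065 + 45 ≈ 31198.8 mm ≈ 31.20 m.
Near limit Dn = s·(H − f)/(H + s − 2f) = 18400 × (31198.8 − 45) / (31198.8 + 18400 − 2 × 45) = 18400 × 31153.8 / 49508.8 ≈ 11578 mm ≈ 11.6 m.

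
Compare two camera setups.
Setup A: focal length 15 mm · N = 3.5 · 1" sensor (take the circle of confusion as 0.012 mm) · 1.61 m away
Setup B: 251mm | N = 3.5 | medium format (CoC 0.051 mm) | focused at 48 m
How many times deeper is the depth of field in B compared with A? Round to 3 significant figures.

12.6

Setup A: H = 15²/(3.5×0.012) + 15 ≈ 5372.1 mm; DoF = Df − Dn = 2292.6 − 1240.6 ≈ 1052.0 mm.
Setup B: H = 251²/(3.5×0.051) + 251 ≈ 353197.8 mm; DoF = Df − Dn = 55510 − 42280 ≈ 13230 mm.
Ratio = 13230 / 1052.0 ≈ 12.6.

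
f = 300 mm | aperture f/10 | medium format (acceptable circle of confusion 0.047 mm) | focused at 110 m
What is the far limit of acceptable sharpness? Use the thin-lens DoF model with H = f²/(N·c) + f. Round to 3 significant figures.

Hyperfocal distance H = f²/(N·c) + f = 300²/(10 × 0.047) + 300 = 90000/0.47 + 300 ≈ 191789.4 mm ≈ 191.8 m.
Far limit Df = s·(H − f)/(H − s) = 110000 × (191789.4 − 300) / (191789.4 − 110000) = 110000 × 191489.4 / 81789.4 ≈ 257538 mm ≈ 258 m.

258 m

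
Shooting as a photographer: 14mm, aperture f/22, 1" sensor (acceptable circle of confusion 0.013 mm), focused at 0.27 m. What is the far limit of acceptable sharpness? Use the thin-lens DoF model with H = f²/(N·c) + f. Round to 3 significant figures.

Hyperfocal distance H = f²/(N·c) + f = 14²/(22 × 0.013) + 14 = 196/0.286 + 14 ≈ 699.3 mm ≈ 0.699 m.
Far limit Df = s·(H − f)/(H − s) = 270 × (699.3 − 14) / (699.3 − 270) = 270 × 685.3 / 429.3 ≈ 431.00 mm.

431 mm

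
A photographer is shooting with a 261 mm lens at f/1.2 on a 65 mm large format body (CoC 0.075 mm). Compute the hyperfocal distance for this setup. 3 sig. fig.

757 m

Hyperfocal distance H = f²/(N·c) + f = 261²/(1.2 × 0.075) + 261 = 68121/0.09 + 261 ≈ 757161.0 mm ≈ 757 m.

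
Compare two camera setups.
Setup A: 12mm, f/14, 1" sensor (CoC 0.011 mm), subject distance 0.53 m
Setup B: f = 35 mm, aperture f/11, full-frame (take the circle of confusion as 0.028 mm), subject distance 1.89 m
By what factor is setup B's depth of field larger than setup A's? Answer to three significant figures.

Setup A: H = 12²/(14×0.011) + 12 ≈ 947.1 mm; DoF = Df − Dn = 1188.27 − 341.06 ≈ 847.21 mm.
Setup B: H = 35²/(11×0.028) + 35 ≈ 4012.3 mm; DoF = Df − Dn = 3542.0 − 1288.9 ≈ 2253.1 mm.
Ratio = 2253.1 / 847.21 ≈ 2.66.

2.66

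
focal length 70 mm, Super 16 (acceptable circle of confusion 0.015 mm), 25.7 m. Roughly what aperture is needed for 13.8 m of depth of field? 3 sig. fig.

f/3.21

Write h = H − f = f²/(N·c). The thin-lens limits are Dn = s·h/(h + (s−f)) and Df = s·h/(h − (s−f)), so DoF = Df − Dn = 2·s·(s−f)·h / (h² − (s−f)²).
That is a quadratic in h: DoF·h² − 2·s·(s−f)·h − DoF·(s−f)² = 0 ⇒ h = (s−f)·(s + √(s² + DoF²)) / DoF = 25630 × (25700 + √(25700² + 13800²)) / 13800 = 25630 × (25700 + 29170.7) / 13800 ≈ 101908 mm.
Then N = f²/(c·h) = 70² / (0.015 × 101908) = 4900 / 1528.6 ≈ 3.21.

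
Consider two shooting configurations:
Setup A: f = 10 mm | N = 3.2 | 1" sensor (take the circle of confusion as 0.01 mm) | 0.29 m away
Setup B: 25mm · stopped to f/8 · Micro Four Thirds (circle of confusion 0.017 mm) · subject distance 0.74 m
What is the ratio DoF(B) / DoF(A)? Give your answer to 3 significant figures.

4.50

Setup A: H = 10²/(3.2×0.01) + 10 ≈ 3135.0 mm; DoF = Df − Dn = 318.541 − 266.153 ≈ 52.388 mm.
Setup B: H = 25²/(8×0.017) + 25 ≈ 4620.6 mm; DoF = Df − Dn = 876.35 − 640.37 ≈ 235.98 mm.
Ratio = 235.98 / 52.388 ≈ 4.50.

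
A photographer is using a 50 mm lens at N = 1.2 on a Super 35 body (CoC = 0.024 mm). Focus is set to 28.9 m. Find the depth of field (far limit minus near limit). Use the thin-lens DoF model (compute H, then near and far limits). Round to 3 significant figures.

21.6 m

Hyperfocal distance H = f²/(N·c) + f = 50²/(1.2 × 0.024) + 50 = 2500/0.0288 + 50 ≈ 86855.6 mm ≈ 86.86 m.
Near limit Dn = s·(H − f)/(H + s − 2f) = 28900 × (86855.6 − 50) / (86855.6 + 28900 − 2 × 50) = 28900 × 86805.6 / 115655.6 ≈ 21691 mm.
Far limit Df = s·(H − f)/(H − s) = 28900 × (86855.6 − 50) / (86855.6 − 28900) = 28900 × 86805.6 / 57955.6 ≈ 43286 mm.
Depth of field = Df − Dn = 43286 − 21691 ≈ 21595 mm ≈ 21.6 m.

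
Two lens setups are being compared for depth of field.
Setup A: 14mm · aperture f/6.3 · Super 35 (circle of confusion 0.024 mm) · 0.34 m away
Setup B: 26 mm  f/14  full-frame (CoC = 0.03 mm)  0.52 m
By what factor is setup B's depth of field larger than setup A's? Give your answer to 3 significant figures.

1.93

Setup A: H = 14²/(6.3×0.024) + 14 ≈ 1310.3 mm; DoF = Df − Dn = 454.23 − 271.68 ≈ 182.55 mm.
Setup B: H = 26²/(14×0.03) + 26 ≈ 1635.5 mm; DoF = Df − Dn = 750.28 − 397.88 ≈ 352.40 mm.
Ratio = 352.40 / 182.55 ≈ 1.93.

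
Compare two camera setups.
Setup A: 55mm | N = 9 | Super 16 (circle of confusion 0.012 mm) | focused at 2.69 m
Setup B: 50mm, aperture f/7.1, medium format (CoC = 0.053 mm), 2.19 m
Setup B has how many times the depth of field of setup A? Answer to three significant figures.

Setup A: H = 55²/(9×0.012) + 55 ≈ 28064.3 mm; DoF = Df − Dn = 2969.34 − 2458.70 ≈ 510.64 mm.
Setup B: H = 50²/(7.1×0.053) + 50 ≈ 6693.6 mm; DoF = Df − Dn = 3230.6 − 1656.4 ≈ 1574.2 mm.
Ratio = 1574.2 / 510.64 ≈ 3.08.

3.08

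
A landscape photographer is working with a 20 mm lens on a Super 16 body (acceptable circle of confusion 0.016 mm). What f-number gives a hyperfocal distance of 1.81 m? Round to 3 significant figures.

f/14

Rearrange H = f²/(N·c) + f for N: N = f² / ((H − f)·c).
N = 20² / ((1810 − 20) × 0.016) = 400 / 28.64 ≈ 14.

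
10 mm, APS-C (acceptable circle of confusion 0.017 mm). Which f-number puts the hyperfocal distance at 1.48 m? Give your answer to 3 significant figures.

f/4

Rearrange H = f²/(N·c) + f for N: N = f² / ((H − f)·c).
N = 10² / ((1480 − 10) × 0.017) = 100 / 24.99 ≈ 4.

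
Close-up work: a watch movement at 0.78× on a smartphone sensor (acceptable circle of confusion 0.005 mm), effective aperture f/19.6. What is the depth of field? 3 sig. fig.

0.322 mm

At magnification m, DoF ≈ 2·N_eff·c/m² = 2 × 19.6 × 0.005 / 0.78² = 0.196 / 0.6084 ≈ 0.322 mm.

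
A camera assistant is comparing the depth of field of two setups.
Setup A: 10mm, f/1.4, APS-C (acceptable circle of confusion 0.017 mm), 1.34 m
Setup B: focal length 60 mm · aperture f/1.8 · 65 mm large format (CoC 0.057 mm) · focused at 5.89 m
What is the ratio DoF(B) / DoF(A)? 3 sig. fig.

Setup A: H = 10²/(1.4×0.017) + 10 ≈ 4211.7 mm; DoF = Df − Dn = 1960.61 − 1017.82 ≈ 942.79 mm.
Setup B: H = 60²/(1.8×0.057) + 60 ≈ 35147.7 mm; DoF = Df − Dn = 7063.7 − 5050.8 ≈ 2012.9 mm.
Ratio = 2012.9 / 942.79 ≈ 2.14.

2.14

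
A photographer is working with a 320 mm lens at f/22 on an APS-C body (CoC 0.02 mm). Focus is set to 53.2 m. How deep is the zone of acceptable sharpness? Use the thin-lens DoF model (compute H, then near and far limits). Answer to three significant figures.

Hyperfocal distance H = f²/(N·c) + f = 320²/(22 × 0.02) + 320 = 102400/0.44 + 320 ≈ 233047.3 mm ≈ 233.0 m.
Near limit Dn = s·(H − f)/(H + s − 2f) = 53200 × (233047.3 − 320) / (233047.3 + 53200 − 2 × 320) = 53200 × 232727.3 / 285607.3 ≈ 43350 mm.
Far limit Df = s·(H − f)/(H − s) = 53200 × (233047.3 − 320) / (233047.3 − 53200) = 53200 × 232727.3 / 179847.3 ≈ 68842 mm.
Depth of field = Df − Dn = 68842 − 43350 ≈ 25492 mm ≈ 25.5 m.

25.5 m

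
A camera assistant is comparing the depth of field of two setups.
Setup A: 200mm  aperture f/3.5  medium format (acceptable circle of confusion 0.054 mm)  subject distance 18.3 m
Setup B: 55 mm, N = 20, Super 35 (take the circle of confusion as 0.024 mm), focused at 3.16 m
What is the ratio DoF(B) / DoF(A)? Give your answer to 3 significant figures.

1.30

Setup A: H = 200²/(3.5×0.054) + 200 ≈ 211840.2 mm; DoF = Df − Dn = 20011.4 − 16858.2 ≈ 3153.2 mm.
Setup B: H = 55²/(20×0.024) + 55 ≈ 6357.1 mm; DoF = Df − Dn = 6229.0 − 2117.0 ≈ 4112.0 mm.
Ratio = 4112.0 / 3153.2 ≈ 1.30.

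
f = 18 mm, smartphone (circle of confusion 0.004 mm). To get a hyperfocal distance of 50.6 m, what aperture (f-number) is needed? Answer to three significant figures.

Rearrange H = f²/(N·c) + f for N: N = f² / ((H − f)·c).
N = 18² / ((50600 − 18) × 0.004) = 324 / 202.3 ≈ 1.60.

f/1.60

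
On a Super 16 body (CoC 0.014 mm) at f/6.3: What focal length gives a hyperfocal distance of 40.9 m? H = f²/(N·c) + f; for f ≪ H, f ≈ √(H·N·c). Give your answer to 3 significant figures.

From H = f²/(N·c) + f, with f ≪ H: f ≈ √(H·N·c) = √(40900 × 6.3 × 0.014) = √3607.4 ≈ 60.06 mm.
Exact: f² + N·c·f − N·c·H = 0 ⇒ f = (−N·c + √((N·c)² + 4·N·c·H))/2 = (−0.0882 + √14430)/2 ≈ 60.017 mm ≈ 60.0 mm.

60.0 mm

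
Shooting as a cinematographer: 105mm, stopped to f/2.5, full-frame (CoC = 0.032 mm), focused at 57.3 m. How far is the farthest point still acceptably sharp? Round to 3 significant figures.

98.0 m

Hyperfocal distance H = f²/(N·c) + f = 105²/(2.5 × 0.032) + 105 = 11025/0.08 + 105 ≈ 137917.5 mm ≈ 137.9 m.
Far limit Df = s·(H − f)/(H − s) = 57300 × (137917.5 − 105) / (137917.5 − 57300) = 57300 × 137812.5 / 80617.5 ≈ 97952 mm ≈ 98.0 m.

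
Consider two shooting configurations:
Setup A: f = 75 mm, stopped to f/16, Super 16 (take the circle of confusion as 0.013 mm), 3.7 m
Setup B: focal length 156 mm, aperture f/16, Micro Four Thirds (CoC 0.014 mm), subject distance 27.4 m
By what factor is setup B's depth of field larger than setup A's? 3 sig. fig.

Setup A: H = 75²/(16×0.013) + 75 ≈ 27118.3 mm; DoF = Df − Dn = 4272.7 − 3262.7 ≈ 1010.0 mm.
Setup B: H = 156²/(16×0.014) + 156 ≈ 108798.9 mm; DoF = Df − Dn = 36571 − 21907 ≈ 14664 mm.
Ratio = 14664 / 1010.0 ≈ 14.5.

14.5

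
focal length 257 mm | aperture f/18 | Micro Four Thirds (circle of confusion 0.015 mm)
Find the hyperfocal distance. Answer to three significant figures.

Hyperfocal distance H = f²/(N·c) + f = 257²/(18 × 0.015) + 257 = 66049/0.27 + 257 ≈ 244882.9 mm ≈ 245 m.

245 m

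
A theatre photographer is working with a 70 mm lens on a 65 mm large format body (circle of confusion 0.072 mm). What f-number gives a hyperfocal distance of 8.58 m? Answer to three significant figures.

Rearrange H = f²/(N·c) + f for N: N = f² / ((H − f)·c).
N = 70² / ((8580 − 70) × 0.072) = 4900 / 612.7 ≈ 8.

f/8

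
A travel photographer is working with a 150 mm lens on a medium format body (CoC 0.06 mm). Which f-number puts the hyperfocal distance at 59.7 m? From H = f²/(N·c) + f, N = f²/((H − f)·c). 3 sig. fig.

f/6.30

Rearrange H = f²/(N·c) + f for N: N = f² / ((H − f)·c).
N = 150² / ((59700 − 150) × 0.06) = 22500 / 3573 ≈ 6.30.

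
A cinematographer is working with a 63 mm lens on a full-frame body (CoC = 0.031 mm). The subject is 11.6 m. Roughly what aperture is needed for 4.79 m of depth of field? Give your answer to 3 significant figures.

Write h = H − f = f²/(N·c). The thin-lens limits are Dn = s·h/(h + (s−f)) and Df = s·h/(h − (s−f)), so DoF = Df − Dn = 2·s·(s−f)·h / (h² − (s−f)²).
That is a quadratic in h: DoF·h² − 2·s·(s−f)·h − DoF·(s−f)² = 0 ⇒ h = (s−f)·(s + √(s² + DoF²)) / DoF = 11537 × (11600 + √(11600² + 4790²)) / 4790 = 11537 × (11600 + 12550.1) / 4790 ≈ 58167 mm.
Then N = f²/(c·h) = 63² / (0.031 × 58167) = 3969 / 1803.2 ≈ 2.20.

f/2.20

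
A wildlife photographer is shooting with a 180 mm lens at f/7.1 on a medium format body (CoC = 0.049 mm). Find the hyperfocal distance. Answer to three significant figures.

Hyperfocal distance H = f²/(N·c) + f = 180²/(7.1 × 0.049) + 180 = 32400/0.3479 + 180 ≈ 93310.2 mm ≈ 93.3 m.

93.3 m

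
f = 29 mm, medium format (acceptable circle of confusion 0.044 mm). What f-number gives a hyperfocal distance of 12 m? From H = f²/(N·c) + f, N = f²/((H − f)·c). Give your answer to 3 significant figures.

f/1.60

Rearrange H = f²/(N·c) + f for N: N = f² / ((H − f)·c).
N = 29² / ((12000 − 29) × 0.044) = 841 / 526.7 ≈ 1.60.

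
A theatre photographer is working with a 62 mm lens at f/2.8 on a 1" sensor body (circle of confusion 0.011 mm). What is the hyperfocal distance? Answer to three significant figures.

125 m

Hyperfocal distance H = f²/(N·c) + f = 62²/(2.8 × 0.011) + 62 = 3844/0.0308 + 62 ≈ 124867.2 mm ≈ 125 m.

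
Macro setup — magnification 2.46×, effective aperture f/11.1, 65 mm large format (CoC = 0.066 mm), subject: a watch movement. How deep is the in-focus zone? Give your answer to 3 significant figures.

0.242 mm

At magnification m, DoF ≈ 2·N_eff·c/m² = 2 × 11.1 × 0.066 / 2.46² = 1.465 / 6.052 ≈ 0.242 mm.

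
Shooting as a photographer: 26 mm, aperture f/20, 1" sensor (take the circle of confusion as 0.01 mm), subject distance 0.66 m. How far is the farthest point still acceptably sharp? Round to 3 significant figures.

Hyperfocal distance H = f²/(N·c) + f = 26²/(20 × 0.01) + 26 = 676/0.2 + 26 ≈ 3406.0 mm ≈ 3.406 m.
Far limit Df = s·(H − f)/(H − s) = 660 × (3406.0 − 26) / (3406.0 − 660) = 660 × 3380.0 / 2746.0 ≈ 812.38 mm ≈ 0.812 m.

0.812 m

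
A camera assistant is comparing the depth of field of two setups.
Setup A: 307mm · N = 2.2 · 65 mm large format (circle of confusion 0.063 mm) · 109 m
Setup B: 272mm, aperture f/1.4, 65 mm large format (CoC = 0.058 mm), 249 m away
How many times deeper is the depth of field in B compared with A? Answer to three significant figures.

Setup A: H = 307²/(2.2×0.063) + 307 ≈ 680314.2 mm; DoF = Df − Dn = 129737 − 93978 ≈ 35759 mm.
Setup B: H = 272²/(1.4×0.058) + 272 ≈ 911405.0 mm; DoF = Df − Dn = 342498 − 195603 ≈ 146895 mm.
Ratio = 146895 / 35759 ≈ 4.11.

4.11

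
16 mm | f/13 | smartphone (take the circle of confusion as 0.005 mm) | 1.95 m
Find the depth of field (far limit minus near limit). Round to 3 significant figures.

Hyperfocal distance H = f²/(N·c) + f = 16²/(13 × 0.005) + 16 = 256/0.065 + 16 ≈ 3954.5 mm ≈ 3.954 m.
Near limit Dn = s·(H − f)/(H + s − 2f) = 1950 × (3954.5 − 16) / (3954.5 + 1950 − 2 × 16) = 1950 × 3938.5 / 5872.5 ≈ 1307.8 mm.
Far limit Df = s·(H − f)/(H − s) = 1950 × (3954.5 − 16) / (3954.5 − 1950) = 1950 × 3938.5 / 2004.5 ≈ 3831.5 mm.
Depth of field = Df − Dn = 3831.5 − 1307.8 ≈ 2523.7 mm ≈ 2.52 m.

2.52 m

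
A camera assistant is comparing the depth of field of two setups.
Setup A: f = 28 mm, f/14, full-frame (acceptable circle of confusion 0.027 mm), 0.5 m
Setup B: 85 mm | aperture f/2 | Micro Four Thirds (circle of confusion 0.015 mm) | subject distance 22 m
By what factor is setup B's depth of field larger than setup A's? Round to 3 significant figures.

Setup A: H = 28²/(14×0.027) + 28 ≈ 2102.1 mm; DoF = Df − Dn = 647.31 − 407.31 ≈ 240.00 mm.
Setup B: H = 85²/(2×0.015) + 85 ≈ 240918.3 mm; DoF = Df − Dn = 24202.3 − 20165.1 ≈ 4037.2 mm.
Ratio = 4037.2 / 240.00 ≈ 16.8.

16.8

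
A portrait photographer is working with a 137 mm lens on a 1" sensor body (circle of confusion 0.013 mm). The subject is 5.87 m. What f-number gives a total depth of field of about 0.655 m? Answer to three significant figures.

f/14

Write h = H − f = f²/(N·c). The thin-lens limits are Dn = s·h/(h + (s−f)) and Df = s·h/(h − (s−f)), so DoF = Df − Dn = 2·s·(s−f)·h / (h² − (s−f)²).
That is a quadratic in h: DoF·h² − 2·s·(s−f)·h − DoF·(s−f)² = 0 ⇒ h = (s−f)·(s + √(s² + DoF²)) / DoF = 5733 × (5870 + √(5870² + 655²)) / 655 = 5733 × (5870 + 5906.43) / 655 ≈ 103075 mm.
Then N = f²/(c·h) = 137² / (0.013 × 103075) = 18769 / 1340.0 ≈ 14.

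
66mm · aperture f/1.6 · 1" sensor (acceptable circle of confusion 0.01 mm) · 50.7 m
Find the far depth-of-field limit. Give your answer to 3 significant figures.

62.3 m

Hyperfocal distance H = f²/(N·c) + f = 66²/(1.6 × 0.01) + 66 = 4356/0.016 + 66 ≈ 272316.0 mm ≈ 272.3 m.
Far limit Df = s·(H − f)/(H − s) = 50700 × (272316.0 − 66) / (272316.0 − 50700) = 50700 × 272250.0 / 221616.0 ≈ 62284 mm ≈ 62.3 m.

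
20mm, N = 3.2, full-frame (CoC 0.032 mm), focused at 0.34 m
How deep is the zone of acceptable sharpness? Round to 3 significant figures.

56.1 mm

Hyperfocal distance H = f²/(N·c) + f = 20²/(3.2 × 0.032) + 20 = 400/0.1024 + 20 ≈ 3926.2 mm ≈ 3.926 m.
Near limit Dn = s·(H − f)/(H + s − 2f) = 340 × (3926.2 − 20) / (3926.2 + 340 − 2 × 20) = 340 × 3906.2 / 4226.2 ≈ 314.256 mm.
Far limit Df = s·(H − f)/(H − s) = 340 × (3926.2 − 20) / (3926.2 − 340) = 340 × 3906.2 / 3586.2 ≈ 370.338 mm.
Depth of field = Df − Dn = 370.338 − 314.256 ≈ 56.082 mm.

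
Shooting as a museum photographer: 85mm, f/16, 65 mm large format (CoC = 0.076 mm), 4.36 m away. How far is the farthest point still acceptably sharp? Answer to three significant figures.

15.5 m

Hyperfocal distance H = f²/(N·c) + f = 85²/(16 × 0.076) + 85 = 7225/1.216 + 85 ≈ 6026.6 mm ≈ 6.027 m.
Far limit Df = s·(H − f)/(H − s) = 4360 × (6026.6 − 85) / (6026.6 − 4360) = 4360 × 5941.6 / 1666.6 ≈ 15544 mm ≈ 15.5 m.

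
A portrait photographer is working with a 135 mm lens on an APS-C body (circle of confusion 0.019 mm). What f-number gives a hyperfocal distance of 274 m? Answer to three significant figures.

Rearrange H = f²/(N·c) + f for N: N = f² / ((H − f)·c).
N = 135² / ((274000 − 135) × 0.019) = 18225 / 5203 ≈ 3.50.

f/3.50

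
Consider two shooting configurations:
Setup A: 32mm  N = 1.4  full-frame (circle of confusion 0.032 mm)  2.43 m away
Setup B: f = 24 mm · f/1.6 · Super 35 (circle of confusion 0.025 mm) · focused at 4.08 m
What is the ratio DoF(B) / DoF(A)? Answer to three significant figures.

4.84

Setup A: H = 32²/(1.4×0.032) + 32 ≈ 22889.1 mm; DoF = Df − Dn = 2714.82 − 2199.27 ≈ 515.55 mm.
Setup B: H = 24²/(1.6×0.025) + 24 ≈ 14424.0 mm; DoF = Df − Dn = 5679.8 − 3183.4 ≈ 2496.4 mm.
Ratio = 2496.4 / 515.55 ≈ 4.84.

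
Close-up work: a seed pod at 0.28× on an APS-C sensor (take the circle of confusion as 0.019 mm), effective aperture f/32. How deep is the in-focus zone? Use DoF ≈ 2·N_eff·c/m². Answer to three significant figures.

15.5 mm

At magnification m, DoF ≈ 2·N_eff·c/m² = 2 × 32 × 0.019 / 0.28² = 1.216 / 0.0784 ≈ 15.5 mm.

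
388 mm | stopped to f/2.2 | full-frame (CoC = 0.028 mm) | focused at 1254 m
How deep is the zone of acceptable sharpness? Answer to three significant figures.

Hyperfocal distance H = f²/(N·c) + f = 388²/(2.2 × 0.028) + 388 = 150544/0.0616 + 388 ≈ 2444284.1 mm ≈ 2444 m.
Near limit Dn = s·(H − f)/(H + s − 2f) = 1254000 × (2444284.1 − 388) / (2444284.1 + 1254000 − 2 × 388) = 1254000 × 2443896.1 / 3697508.1 ≈ 828841 mm.
Far limit Df = s·(H − f)/(H − s) = 1254000 × (2444284.1 − 388) / (2444284.1 − 1254000) = 1254000 × 2443896.1 / 1190284.1 ≈ 2574718 mm.
Depth of field = Df − Dn = 2574718 − 828841 ≈ 1745877 mm ≈ 1750 m.

1750 m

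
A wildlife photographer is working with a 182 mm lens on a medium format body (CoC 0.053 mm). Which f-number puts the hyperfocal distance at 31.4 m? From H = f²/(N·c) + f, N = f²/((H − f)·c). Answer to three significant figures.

f/20

Rearrange H = f²/(N·c) + f for N: N = f² / ((H − f)·c).
N = 182² / ((31400 − 182) × 0.053) = 33124 / 1655 ≈ 20.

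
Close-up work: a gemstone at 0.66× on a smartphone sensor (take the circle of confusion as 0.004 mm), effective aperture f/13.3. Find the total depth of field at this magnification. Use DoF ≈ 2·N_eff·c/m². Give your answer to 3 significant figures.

At magnification m, DoF ≈ 2·N_eff·c/m² = 2 × 13.3 × 0.004 / 0.66² = 0.1064 / 0.4356 ≈ 0.244 mm.

0.244 mm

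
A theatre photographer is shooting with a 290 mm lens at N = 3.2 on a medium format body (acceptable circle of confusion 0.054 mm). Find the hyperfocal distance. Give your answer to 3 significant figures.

Hyperfocal distance H = f²/(N·c) + f = 290²/(3.2 × 0.054) + 290 = 84100/0.1728 + 290 ≈ 486979.8 mm ≈ 487 m.

487 m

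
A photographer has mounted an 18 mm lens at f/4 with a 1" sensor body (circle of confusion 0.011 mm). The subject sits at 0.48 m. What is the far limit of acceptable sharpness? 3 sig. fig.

0.512 m

Hyperfocal distance H = f²/(N·c) + f = 18²/(4 × 0.011) + 18 = 324/0.044 + 18 ≈ 7381.6 mm ≈ 7.382 m.
Far limit Df = s·(H − f)/(H − s) = 480 × (7381.6 − 18) / (7381.6 − 480) = 480 × 7363.6 / 6901.6 ≈ 512.13 mm ≈ 0.512 m.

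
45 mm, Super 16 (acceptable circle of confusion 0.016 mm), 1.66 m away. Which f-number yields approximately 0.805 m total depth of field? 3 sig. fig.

Write h = H − f = f²/(N·c). The thin-lens limits are Dn = s·h/(h + (s−f)) and Df = s·h/(h − (s−f)), so DoF = Df − Dn = 2·s·(s−f)·h / (h² − (s−f)²).
That is a quadratic in h: DoF·h² − 2·s·(s−f)·h − DoF·(s−f)² = 0 ⇒ h = (s−f)·(s + √(s² + DoF²)) / DoF = 1615 × (1660 + √(1660² + 805²)) / 805 = 1615 × (1660 + 1844.89) / 805 ≈ 7031.6 mm.
Then N = f²/(c·h) = 45² / (0.016 × 7031.6) = 2025 / 112.50 ≈ 18.

f/18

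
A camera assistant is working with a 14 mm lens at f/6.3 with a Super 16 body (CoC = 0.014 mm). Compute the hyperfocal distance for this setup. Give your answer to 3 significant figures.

Hyperfocal distance H = f²/(N·c) + f = 14²/(6.3 × 0.014) + 14 = 196/0.0882 + 14 ≈ 2236.2 mm ≈ 2.24 m.

2.24 m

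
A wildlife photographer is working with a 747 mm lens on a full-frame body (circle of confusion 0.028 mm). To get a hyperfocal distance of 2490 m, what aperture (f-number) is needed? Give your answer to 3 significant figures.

Rearrange H = f²/(N·c) + f for N: N = f² / ((H − f)·c).
N = 747² / ((2490000 − 747) × 0.028) = 558009 / 69699 ≈ 8.01.

f/8.01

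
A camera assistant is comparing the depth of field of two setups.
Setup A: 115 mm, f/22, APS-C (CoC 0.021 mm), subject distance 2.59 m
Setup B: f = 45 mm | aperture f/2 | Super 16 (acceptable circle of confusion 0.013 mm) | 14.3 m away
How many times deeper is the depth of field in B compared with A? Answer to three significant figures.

Setup A: H = 115²/(22×0.021) + 115 ≈ 28740.5 mm; DoF = Df − Dn = 2835.13 − 2383.89 ≈ 451.24 mm.
Setup B: H = 45²/(2×0.013) + 45 ≈ 77929.6 mm; DoF = Df − Dn = 17503.6 − 12087.6 ≈ 5416.0 mm.
Ratio = 5416.0 / 451.24 ≈ 12.0.

12.0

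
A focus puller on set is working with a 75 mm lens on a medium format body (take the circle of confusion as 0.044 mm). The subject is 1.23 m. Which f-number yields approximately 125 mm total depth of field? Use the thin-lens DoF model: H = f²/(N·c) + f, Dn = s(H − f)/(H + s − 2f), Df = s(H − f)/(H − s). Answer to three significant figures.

f/5.61

Write h = H − f = f²/(N·c). The thin-lens limits are Dn = s·h/(h + (s−f)) and Df = s·h/(h − (s−f)), so DoF = Df − Dn = 2·s·(s−f)·h / (h² − (s−f)²).
That is a quadratic in h: DoF·h² − 2·s·(s−f)·h − DoF·(s−f)² = 0 ⇒ h = (s−f)·(s + √(s² + DoF²)) / DoF = 1155 × (1230 + √(1230² + 125²)) / 125 = 1155 × (1230 + 1236.34) / 125 ≈ 22789 mm.
Then N = f²/(c·h) = 75² / (0.044 × 22789) = 5625 / 1002.7 ≈ 5.61.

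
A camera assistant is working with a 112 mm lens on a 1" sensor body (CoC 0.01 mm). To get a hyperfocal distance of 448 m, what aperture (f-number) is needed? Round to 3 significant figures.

Rearrange H = f²/(N·c) + f for N: N = f² / ((H − f)·c).
N = 112² / ((448000 − 112) × 0.01) = 12544 / 4479 ≈ 2.80.

f/2.80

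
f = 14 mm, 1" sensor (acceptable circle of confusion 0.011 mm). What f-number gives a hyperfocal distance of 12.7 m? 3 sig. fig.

f/1.40

Rearrange H = f²/(N·c) + f for N: N = f² / ((H − f)·c).
N = 14² / ((12700 − 14) × 0.011) = 196 / 139.5 ≈ 1.40.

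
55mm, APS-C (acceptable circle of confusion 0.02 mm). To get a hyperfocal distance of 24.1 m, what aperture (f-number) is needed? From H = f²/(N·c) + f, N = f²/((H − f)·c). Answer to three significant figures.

Rearrange H = f²/(N·c) + f for N: N = f² / ((H − f)·c).
N = 55² / ((24100 − 55) × 0.02) = 3025 / 480.9 ≈ 6.29.

f/6.29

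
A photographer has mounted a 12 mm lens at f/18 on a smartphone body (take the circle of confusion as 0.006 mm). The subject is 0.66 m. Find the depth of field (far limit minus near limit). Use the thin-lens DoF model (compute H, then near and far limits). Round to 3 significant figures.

0.840 m

Hyperfocal distance H = f²/(N·c) + f = 12²/(18 × 0.006) + 12 = 144/0.108 + 12 ≈ 1345.3 mm ≈ 1.345 m.
Near limit Dn = s·(H − f)/(H + s − 2f) = 660 × (1345.3 − 12) / (1345.3 + 660 − 2 × 12) = 660 × 1333.3 / 1981.3 ≈ 444.15 mm.
Far limit Df = s·(H − f)/(H − s) = 660 × (1345.3 − 12) / (1345.3 − 660) = 660 × 1333.3 / 685.3 ≈ 1284.05 mm.
Depth of field = Df − Dn = 1284.05 − 444.15 ≈ 839.90 mm ≈ 0.840 m.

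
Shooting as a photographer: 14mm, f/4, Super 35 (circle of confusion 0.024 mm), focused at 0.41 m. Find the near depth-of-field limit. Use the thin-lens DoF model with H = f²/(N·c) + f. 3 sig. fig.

Hyperfocal distance H = f²/(N·c) + f = 14²/(4 × 0.024) + 14 = 196/0.096 + 14 ≈ 2055.7 mm ≈ 2.056 m.
Near limit Dn = s·(H − f)/(H + s − 2f) = 410 × (2055.7 − 14) / (2055.7 + 410 − 2 × 14) = 410 × 2041.7 / 2437.7 ≈ 343.40 mm.

343 mm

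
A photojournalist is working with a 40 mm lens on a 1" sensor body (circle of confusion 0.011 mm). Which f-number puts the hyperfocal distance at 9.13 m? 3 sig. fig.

Rearrange H = f²/(N·c) + f for N: N = f² / ((H − f)·c).
N = 40² / ((9130 − 40) × 0.011) = 1600 / 99.99 ≈ 16.

f/16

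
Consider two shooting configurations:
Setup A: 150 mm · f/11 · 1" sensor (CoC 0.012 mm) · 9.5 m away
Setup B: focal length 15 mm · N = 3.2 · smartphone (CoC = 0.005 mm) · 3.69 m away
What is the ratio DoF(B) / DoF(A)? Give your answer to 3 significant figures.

Setup A: H = 150²/(11×0.012) + 150 ≈ 170604.5 mm; DoF = Df − Dn = 10051.4 − 9006.0 ≈ 1045.4 mm.
Setup B: H = 15²/(3.2×0.005) + 15 ≈ 14077.5 mm; DoF = Df − Dn = 4995.5 − 2925.5 ≈ 2070.0 mm.
Ratio = 2070.0 / 1045.4 ≈ 1.98.

1.98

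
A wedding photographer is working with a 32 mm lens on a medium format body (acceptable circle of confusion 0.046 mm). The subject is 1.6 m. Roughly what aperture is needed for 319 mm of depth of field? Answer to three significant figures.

f/1.40

Write h = H − f = f²/(N·c). The thin-lens limits are Dn = s·h/(h + (s−f)) and Df = s·h/(h − (s−f)), so DoF = Df − Dn = 2·s·(s−f)·h / (h² − (s−f)²).
That is a quadratic in h: DoF·h² − 2·s·(s−f)·h − DoF·(s−f)² = 0 ⇒ h = (s−f)·(s + √(s² + DoF²)) / DoF = 1568 × (1600 + √(1600² + 319²)) / 319 = 1568 × (1600 + 1631.49) / 319 ≈ 15884 mm.
Then N = f²/(c·h) = 32² / (0.046 × 15884) = 1024 / 730.66 ≈ 1.40.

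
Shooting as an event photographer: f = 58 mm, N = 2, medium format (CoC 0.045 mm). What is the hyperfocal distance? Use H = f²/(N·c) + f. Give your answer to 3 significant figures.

Hyperfocal distance H = f²/(N·c) + f = 58²/(2 × 0.045) + 58 = 3364/0.09 + 58 ≈ 37435.8 mm ≈ 37.4 m.

37.4 m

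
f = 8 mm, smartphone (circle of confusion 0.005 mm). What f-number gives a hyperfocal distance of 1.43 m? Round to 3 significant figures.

f/9

Rearrange H = f²/(N·c) + f for N: N = f² / ((H − f)·c).
N = 8² / ((1430 − 8) × 0.005) = 64 / 7.110 ≈ 9.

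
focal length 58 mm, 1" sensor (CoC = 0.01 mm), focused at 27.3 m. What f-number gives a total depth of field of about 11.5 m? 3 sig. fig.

Write h = H − f = f²/(N·c). The thin-lens limits are Dn = s·h/(h + (s−f)) and Df = s·h/(h − (s−f)), so DoF = Df − Dn = 2·s·(s−f)·h / (h² − (s−f)²).
That is a quadratic in h: DoF·h² − 2·s·(s−f)·h − DoF·(s−f)² = 0 ⇒ h = (s−f)·(s + √(s² + DoF²)) / DoF = 27242 × (27300 + √(27300² + 11500²)) / 11500 = 27242 × (27300 + 29623.3) / 11500 ≈ 134844 mm.
Then N = f²/(c·h) = 58² / (0.01 × 134844) = 3364 / 1348.4 ≈ 2.49.

f/2.49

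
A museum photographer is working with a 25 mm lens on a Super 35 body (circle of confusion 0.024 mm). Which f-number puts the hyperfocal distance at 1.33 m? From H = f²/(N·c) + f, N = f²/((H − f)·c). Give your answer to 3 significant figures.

f/20

Rearrange H = f²/(N·c) + f for N: N = f² / ((H − f)·c).
N = 25² / ((1330 − 25) × 0.024) = 625 / 31.32 ≈ 20.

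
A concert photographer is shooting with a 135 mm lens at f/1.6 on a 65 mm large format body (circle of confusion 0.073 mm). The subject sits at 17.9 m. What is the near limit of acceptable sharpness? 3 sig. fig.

Hyperfocal distance H = f²/(N·c) + f = 135²/(1.6 × 0.073) + 135 = 18225/0.1168 + 135 ≈ 156171.0 mm ≈ 156.2 m.
Near limit Dn = s·(H − f)/(H + s − 2f) = 17900 × (156171.0 − 135) / (156171.0 + 17900 − 2 × 135) = 17900 × 156036.0 / 173801.0 ≈ 16070 mm ≈ 16.1 m.

16.1 m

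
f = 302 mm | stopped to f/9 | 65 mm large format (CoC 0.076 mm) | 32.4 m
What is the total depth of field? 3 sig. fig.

16.6 m

Hyperfocal distance H = f²/(N·c) + f = 302²/(9 × 0.076) + 302 = 91204/0.684 + 302 ≈ 133641.2 mm ≈ 133.6 m.
Near limit Dn = s·(H − f)/(H + s − 2f) = 32400 × (133641.2 − 302) / (133641.2 + 32400 − 2 × 302) = 32400 × 133339.2 / 165437.2 ≈ 26114 mm.
Far limit Df = s·(H − f)/(H − s) = 32400 × (133641.2 − 302) / (133641.2 − 32400) = 32400 × 133339.2 / 101241.2 ≈ 42672 mm.
Depth of field = Df − Dn = 42672 − 26114 ≈ 16558 mm ≈ 16.6 m.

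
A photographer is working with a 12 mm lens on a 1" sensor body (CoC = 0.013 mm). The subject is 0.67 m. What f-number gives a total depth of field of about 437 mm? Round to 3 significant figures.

Write h = H − f = f²/(N·c). The thin-lens limits are Dn = s·h/(h + (s−f)) and Df = s·h/(h − (s−f)), so DoF = Df − Dn = 2·s·(s−f)·h / (h² − (s−f)²).
That is a quadratic in h: DoF·h² − 2·s·(s−f)·h − DoF·(s−f)² = 0 ⇒ h = (s−f)·(s + √(s² + DoF²)) / DoF = 658 × (670 + √(670² + 437²)) / 437 = 658 × (670 + 799.918) / 437 ≈ 2213.3 mm.
Then N = f²/(c·h) = 12² / (0.013 × 2213.3) = 144 / 28.773 ≈ 5.

f/5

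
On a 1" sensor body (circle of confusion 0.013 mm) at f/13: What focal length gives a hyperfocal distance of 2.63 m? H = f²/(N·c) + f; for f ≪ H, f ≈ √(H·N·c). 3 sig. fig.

21.0 mm

From H = f²/(N·c) + f, with f ≪ H: f ≈ √(H·N·c) = √(2630 × 13 × 0.013) = √444.47 ≈ 21.08 mm.
Exact: f² + N·c·f − N·c·H = 0 ⇒ f = (−N·c + √((N·c)² + 4·N·c·H))/2 = (−0.169 + √1777.9)/2 ≈ 20.998 mm ≈ 21.0 mm.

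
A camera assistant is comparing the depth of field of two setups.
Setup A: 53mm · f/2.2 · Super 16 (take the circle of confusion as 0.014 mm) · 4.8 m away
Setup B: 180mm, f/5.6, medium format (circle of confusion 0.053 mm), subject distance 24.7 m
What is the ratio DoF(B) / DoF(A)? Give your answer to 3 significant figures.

23.3

Setup A: H = 53²/(2.2×0.014) + 53 ≈ 91254.3 mm; DoF = Df − Dn = 5063.56 − 4562.52 ≈ 501.04 mm.
Setup B: H = 180²/(5.6×0.053) + 180 ≈ 109344.4 mm; DoF = Df − Dn = 31855 − 20170 ≈ 11685 mm.
Ratio = 11685 / 501.04 ≈ 23.3.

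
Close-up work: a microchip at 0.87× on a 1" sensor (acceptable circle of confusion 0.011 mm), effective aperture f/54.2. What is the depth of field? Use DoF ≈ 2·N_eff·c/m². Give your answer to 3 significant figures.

At magnification m, DoF ≈ 2·N_eff·c/m² = 2 × 54.2 × 0.011 / 0.87² = 1.192 / 0.7569 ≈ 1.58 mm.

1.58 mm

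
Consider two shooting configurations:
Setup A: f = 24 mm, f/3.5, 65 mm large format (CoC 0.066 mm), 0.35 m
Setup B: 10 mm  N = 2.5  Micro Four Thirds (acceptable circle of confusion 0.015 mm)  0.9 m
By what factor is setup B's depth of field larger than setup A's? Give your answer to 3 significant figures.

7.26

Setup A: H = 24²/(3.5×0.066) + 24 ≈ 2517.5 mm; DoF = Df − Dn = 402.641 − 309.532 ≈ 93.109 mm.
Setup B: H = 10²/(2.5×0.015) + 10 ≈ 2676.7 mm; DoF = Df − Dn = 1350.84 − 674.79 ≈ 676.05 mm.
Ratio = 676.05 / 93.109 ≈ 7.26.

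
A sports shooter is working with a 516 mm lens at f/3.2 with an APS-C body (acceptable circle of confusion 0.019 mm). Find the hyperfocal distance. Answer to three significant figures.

4380 m

Hyperfocal distance H = f²/(N·c) + f = 516²/(3.2 × 0.019) + 516 = 266256/0.0608 + 516 ≈ 4379726.5 mm ≈ 4380 m.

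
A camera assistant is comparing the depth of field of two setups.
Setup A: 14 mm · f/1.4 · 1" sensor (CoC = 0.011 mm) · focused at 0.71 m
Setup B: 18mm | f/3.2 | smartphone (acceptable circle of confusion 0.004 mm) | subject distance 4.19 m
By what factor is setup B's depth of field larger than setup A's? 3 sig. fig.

Setup A: H = 14²/(1.4×0.011) + 14 ≈ 12741.3 mm; DoF = Df − Dn = 751.073 − 673.186 ≈ 77.887 mm.
Setup B: H = 18²/(3.2×0.004) + 18 ≈ 25330.5 mm; DoF = Df − Dn = 5016.9 − 3597.1 ≈ 1419.8 mm.
Ratio = 1419.8 / 77.887 ≈ 18.2.

18.2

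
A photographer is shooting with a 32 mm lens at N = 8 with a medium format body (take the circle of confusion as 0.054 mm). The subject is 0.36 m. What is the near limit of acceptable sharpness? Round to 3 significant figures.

316 mm

Hyperfocal distance H = f²/(N·c) + f = 32²/(8 × 0.054) + 32 = 1024/0.432 + 32 ≈ 2402.4 mm ≈ 2.402 m.
Near limit Dn = s·(H − f)/(H + s − 2f) = 360 × (2402.4 − 32) / (2402.4 + 360 − 2 × 32) = 360 × 2370.4 / 2698.4 ≈ 316.24 mm.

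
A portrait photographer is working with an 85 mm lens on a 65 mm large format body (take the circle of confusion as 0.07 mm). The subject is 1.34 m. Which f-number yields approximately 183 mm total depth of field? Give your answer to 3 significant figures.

f/5.59

Write h = H − f = f²/(N·c). The thin-lens limits are Dn = s·h/(h + (s−f)) and Df = s·h/(h − (s−f)), so DoF = Df − Dn = 2·s·(s−f)·h / (h² − (s−f)²).
That is a quadratic in h: DoF·h² − 2·s·(s−f)·h − DoF·(s−f)² = 0 ⇒ h = (s−f)·(s + √(s² + DoF²)) / DoF = 1255 × (1340 + √(1340² + 183²)) / 183 = 1255 × (1340 + 1352.44) / 183 ≈ 18465 mm.
Then N = f²/(c·h) = 85² / (0.07 × 18465) = 7225 / 1292.5 ≈ 5.59.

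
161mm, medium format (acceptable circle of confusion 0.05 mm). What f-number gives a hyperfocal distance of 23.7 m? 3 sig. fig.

f/22

Rearrange H = f²/(N·c) + f for N: N = f² / ((H − f)·c).
N = 161² / ((23700 − 161) × 0.05) = 25921 / 1177 ≈ 22.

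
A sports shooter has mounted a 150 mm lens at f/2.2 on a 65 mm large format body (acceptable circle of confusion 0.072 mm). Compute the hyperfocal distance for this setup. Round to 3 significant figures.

142 m

Hyperfocal distance H = f²/(N·c) + f = 150²/(2.2 × 0.072) + 150 = 22500/0.1584 + 150 ≈ 142195.5 mm ≈ 142 m.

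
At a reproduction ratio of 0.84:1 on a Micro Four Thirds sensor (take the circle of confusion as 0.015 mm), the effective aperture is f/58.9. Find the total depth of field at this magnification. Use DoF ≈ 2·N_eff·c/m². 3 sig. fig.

2.50 mm

At magnification m, DoF ≈ 2·N_eff·c/m² = 2 × 58.9 × 0.015 / 0.84² = 1.767 / 0.7056 ≈ 2.5 mm.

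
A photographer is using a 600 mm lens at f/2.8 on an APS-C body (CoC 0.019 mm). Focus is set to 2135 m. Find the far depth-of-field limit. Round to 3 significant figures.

Hyperfocal distance H = f²/(N·c) + f = 600²/(2.8 × 0.019) + 600 = 360000/0.0532 + 600 ≈ 6767517.3 mm ≈ 6768 m.
Far limit Df = s·(H − f)/(H − s) = 2135000 × (6767517.3 − 600) / (6767517.3 − 2135000) = 2135000 × 6766917.3 / 4632517.3 ≈ 3118686 mm ≈ 3120 m.

3120 m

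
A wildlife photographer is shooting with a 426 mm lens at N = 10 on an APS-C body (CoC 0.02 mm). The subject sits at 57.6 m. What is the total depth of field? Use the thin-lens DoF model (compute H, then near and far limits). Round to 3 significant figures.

Hyperfocal distance H = f²/(N·c) + f = 426²/(10 × 0.02) + 426 = 181476/0.2 + 426 ≈ 907806.0 mm ≈ 907.8 m.
Near limit Dn = s·(H − f)/(H + s − 2f) = 57600 × (907806.0 − 426) / (907806.0 + 57600 − 2 × 426) = 57600 × 907380.0 / 964554.0 ≈ 54185.8 mm.
Far limit Df = s·(H − f)/(H − s) = 57600 × (907806.0 − 426) / (907806.0 − 57600) = 57600 × 907380.0 / 850206.0 ≈ 61473.4 mm.
Depth of field = Df − Dn = 61473.4 − 54185.8 ≈ 7287.6 mm ≈ 7.29 m.

7.29 m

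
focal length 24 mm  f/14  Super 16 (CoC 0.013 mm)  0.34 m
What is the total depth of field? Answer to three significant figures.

68.6 mm

Hyperfocal distance H = f²/(N·c) + f = 24²/(14 × 0.013) + 24 = 576/0.182 + 24 ≈ 3188.8 mm ≈ 3.189 m.
Near limit Dn = s·(H − f)/(H + s − 2f) = 340 × (3188.8 − 24) / (3188.8 + 340 − 2 × 24) = 340 × 3164.8 / 3480.8 ≈ 309.134 mm.
Far limit Df = s·(H − f)/(H − s) = 340 × (3188.8 − 24) / (3188.8 − 340) = 340 × 3164.8 / 2848.8 ≈ 377.714 mm.
Depth of field = Df − Dn = 377.714 − 309.134 ≈ 68.580 mm.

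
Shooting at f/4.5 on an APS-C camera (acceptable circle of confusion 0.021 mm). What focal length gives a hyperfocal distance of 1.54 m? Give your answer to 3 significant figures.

From H = f²/(N·c) + f, with f ≪ H: f ≈ √(H·N·c) = √(1540 × 4.5 × 0.021) = √145.53 ≈ 12.06 mm.
Exact: f² + N·c·f − N·c·H = 0 ⇒ f = (−N·c + √((N·c)² + 4·N·c·H))/2 = (−0.0945 + √582.13)/2 ≈ 12.016 mm ≈ 12.0 mm.

12.0 mm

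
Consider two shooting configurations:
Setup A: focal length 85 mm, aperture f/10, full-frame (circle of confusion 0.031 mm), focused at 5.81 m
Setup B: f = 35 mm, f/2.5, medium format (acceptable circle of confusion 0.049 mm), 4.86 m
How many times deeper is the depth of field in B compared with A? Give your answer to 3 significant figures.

2.01

Setup A: H = 85²/(10×0.031) + 85 ≈ 23391.5 mm; DoF = Df − Dn = 7701.9 − 4664.3 ≈ 3037.6 mm.
Setup B: H = 35²/(2.5×0.049) + 35 ≈ 10035.0 mm; DoF = Df − Dn = 9391.3 − 3278.2 ≈ 6113.1 mm.
Ratio = 6113.1 / 3037.6 ≈ 2.01.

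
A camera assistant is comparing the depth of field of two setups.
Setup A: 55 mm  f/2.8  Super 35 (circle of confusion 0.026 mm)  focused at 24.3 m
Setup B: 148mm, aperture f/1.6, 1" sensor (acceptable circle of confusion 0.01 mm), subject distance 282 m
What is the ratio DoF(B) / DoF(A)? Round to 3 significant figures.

2.82

Setup A: H = 55²/(2.8×0.026) + 55 ≈ 41607.2 mm; DoF = Df − Dn = 58341 − 15346 ≈ 42995 mm.
Setup B: H = 148²/(1.6×0.01) + 148 ≈ 1369148.0 mm; DoF = Df − Dn = 355111 − 233854 ≈ 121257 mm.
Ratio = 121257 / 42995 ≈ 2.82.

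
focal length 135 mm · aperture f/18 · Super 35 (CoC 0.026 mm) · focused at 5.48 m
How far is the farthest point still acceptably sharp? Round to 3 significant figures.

6.35 m

Hyperfocal distance H = f²/(N·c) + f = 135²/(18 × 0.026) + 135 = 18225/0.468 + 135 ≈ 39077.3 mm ≈ 39.08 m.
Far limit Df = s·(H − f)/(H − s) = 5480 × (39077.3 − 135) / (39077.3 − 5480) = 5480 × 38942.3 / 33597.3 ≈ 6351.8 mm ≈ 6.35 m.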